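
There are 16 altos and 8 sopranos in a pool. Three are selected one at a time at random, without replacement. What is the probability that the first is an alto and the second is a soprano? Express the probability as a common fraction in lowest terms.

Multiply the conditional probabilities at each draw: 16/24 · 8/23 = 128/552 = 16/69.

16/69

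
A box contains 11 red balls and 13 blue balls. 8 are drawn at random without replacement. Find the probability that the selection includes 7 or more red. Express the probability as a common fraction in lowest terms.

45/7429

Total selections: C(24,8) = 735471.
Favorable selections (7 or more red): C(11,7)·C(13,1) + C(11,8)·C(13,0) = 4290 + 165 = 4455.
Probability = 4455/735471 = 45/7429.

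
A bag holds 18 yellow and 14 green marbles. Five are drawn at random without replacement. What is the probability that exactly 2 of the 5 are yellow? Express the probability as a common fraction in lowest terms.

1989/7192

Total number of selections: C(32,5) = 201376.
Selections with exactly 2 yellow: choose 2 of the 18 yellow and 3 of the 14 green, C(18,2)·C(14,3) = 153·364 = 55692.
Probability = 55692/201376 = 1989/7192.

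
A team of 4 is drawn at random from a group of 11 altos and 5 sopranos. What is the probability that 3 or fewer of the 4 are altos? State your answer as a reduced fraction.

Total selections: C(16,4) = 1820.
The complement is exactly 4 altos: C(11,4)·C(5,0) = 330.
Probability = 1 − 330/1820 = 1490/1820 = 149/182.

149/182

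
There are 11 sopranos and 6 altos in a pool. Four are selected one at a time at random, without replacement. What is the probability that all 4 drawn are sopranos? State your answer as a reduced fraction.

33/238

Multiply the conditional probabilities at each draw: 11/17 · 10/16 · 9/15 · 8/14 = 7920/57120 = 33/238.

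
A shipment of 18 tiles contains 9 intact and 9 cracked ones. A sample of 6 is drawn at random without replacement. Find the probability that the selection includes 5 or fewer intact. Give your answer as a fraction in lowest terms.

There are C(18,6) = 18564 ways to choose the 6.
The complement is exactly 6 intact: C(9,6)·C(9,0) = 84.
Probability = 1 − 84/18564 = 18480/18564 = 220/221.

220/221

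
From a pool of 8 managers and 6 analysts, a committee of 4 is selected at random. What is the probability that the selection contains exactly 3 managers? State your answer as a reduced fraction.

48/143

Total number of selections: C(14,4) = 1001.
Selections with exactly 3 managers: choose 3 of the 8 managers and 1 of the 6 analysts, C(8,3)·C(6,1) = 56·6 = 336.
Probability = 336/1001 = 48/143.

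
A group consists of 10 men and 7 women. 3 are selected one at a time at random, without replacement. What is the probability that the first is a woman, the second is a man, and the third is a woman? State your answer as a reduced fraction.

Multiply the conditional probabilities at each draw: 7/17 · 10/16 · 6/15 = 420/4080 = 7/68.

7/68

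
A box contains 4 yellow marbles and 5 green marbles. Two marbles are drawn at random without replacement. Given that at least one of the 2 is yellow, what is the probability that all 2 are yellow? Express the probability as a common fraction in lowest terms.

3/13

Work in counts. Selections with at least one yellow: C(9,2) − C(5,2) = 36 − 10 = 26.
Of those, selections where all 2 are yellow: C(4,2) = 6.
Conditional probability = 6/26 = 3/13.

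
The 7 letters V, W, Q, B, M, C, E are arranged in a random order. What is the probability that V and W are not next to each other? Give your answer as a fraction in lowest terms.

There are 7! = 5040 arrangements.
Arrangements with V and W adjacent: 2·6! = 1440.
So not adjacent: 5040 − 1440 = 3600, probability 3600/5040 = 5/7.

5/7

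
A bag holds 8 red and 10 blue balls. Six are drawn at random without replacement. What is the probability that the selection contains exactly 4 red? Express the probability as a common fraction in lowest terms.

The sample space is all 6-subsets of the 18: C(18,6) = 18564.
Selections with exactly 4 red: choose 4 of the 8 red and 2 of the 10 blue, C(8,4)·C(10,2) = 70·45 = 3150.
Probability = 3150/18564 = 75/442.

75/442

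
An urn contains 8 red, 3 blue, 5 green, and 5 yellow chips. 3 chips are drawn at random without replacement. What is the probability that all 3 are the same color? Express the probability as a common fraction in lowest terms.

11/190

There are C(21,3) = 1330 ways to draw 3 chips.
All same color: C(8,3) + C(3,3) + C(5,3) + C(5,3) = 56 + 1 + 10 + 10 = 77.
Probability = 77/1330 = 11/190.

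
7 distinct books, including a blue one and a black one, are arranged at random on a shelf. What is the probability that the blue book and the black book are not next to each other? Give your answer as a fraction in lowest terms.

5/7

There are 7! = 5040 arrangements.
Arrangements with the blue book and the black book adjacent: 2·6! = 1440.
So not adjacent: 5040 − 1440 = 3600, probability 3600/5040 = 5/7.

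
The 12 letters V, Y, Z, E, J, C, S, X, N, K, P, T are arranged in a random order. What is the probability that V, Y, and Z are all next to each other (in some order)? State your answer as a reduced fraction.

There are 12! = 479001600 arrangements.
Treat the three as one block: 10! placements × 3! orders within the block = 3628800·6 = 21772800.
Probability = 21772800/479001600 = 1/22.

1/22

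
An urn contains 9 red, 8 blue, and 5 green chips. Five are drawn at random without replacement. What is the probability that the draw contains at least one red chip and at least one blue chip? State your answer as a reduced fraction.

3841/4389

There are C(22,5) = 26334 possible draws.
By inclusion-exclusion on the complements, draws missing all red or all blue: C(13,5) + C(14,5) − C(5,5) = 1287 + 2002 − 1 = 3288.
So draws with at least one of each: 26334 − 3288 = 23046, probability 23046/26334 = 3841/4389.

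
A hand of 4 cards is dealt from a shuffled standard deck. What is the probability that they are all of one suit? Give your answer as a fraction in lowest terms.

44/4165

There are C(52,4) = 270725 possible 4-card hands.
Hands of one suit: 4 suits × C(13,4) = 4·715 = 2860.
Probability = 2860/270725 = 44/4165.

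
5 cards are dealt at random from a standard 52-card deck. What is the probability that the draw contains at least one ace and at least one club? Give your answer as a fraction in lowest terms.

229297/866320

There are C(52,5) = 2598960 possible draws.
By inclusion-exclusion on the complements, draws missing all aces or all clubs: C(48,5) + C(39,5) − C(36,5) = 1712304 + 575757 − 376992 = 1911069.
So draws with at least one of each: 2598960 − 1911069 = 687891, probability 687891/2598960 = 229297/866320.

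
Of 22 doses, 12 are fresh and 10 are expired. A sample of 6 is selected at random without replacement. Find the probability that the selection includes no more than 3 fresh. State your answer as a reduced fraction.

Total selections: C(22,6) = 74613.
Count the complement (more than 3 fresh): C(12,4)·C(10,2) + C(12,5)·C(10,1) + C(12,6)·C(10,0) = 22275 + 7920 + 924 = 31119.
Probability = 1 − 31119/74613 = 43494/74613 = 1318/2261.

1318/2261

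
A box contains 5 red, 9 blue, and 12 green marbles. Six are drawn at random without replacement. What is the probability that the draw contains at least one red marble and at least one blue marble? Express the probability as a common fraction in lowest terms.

There are C(26,6) = 230230 possible draws.
By inclusion-exclusion on the complements, draws missing all red or all blue: C(21,6) + C(17,6) − C(12,6) = 54264 + 12376 − 924 = 65716.
So draws with at least one of each: 230230 − 65716 = 164514, probability 164514/230230 = 11751/16445.

11751/16445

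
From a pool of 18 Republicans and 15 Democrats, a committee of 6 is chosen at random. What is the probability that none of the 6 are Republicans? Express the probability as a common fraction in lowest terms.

65/14384

There are C(33,6) = 1107568 possible selections.
Selections with no Republicans (all Democrats): C(15,6) = 5005.
Probability = 5005/1107568 = 65/14384.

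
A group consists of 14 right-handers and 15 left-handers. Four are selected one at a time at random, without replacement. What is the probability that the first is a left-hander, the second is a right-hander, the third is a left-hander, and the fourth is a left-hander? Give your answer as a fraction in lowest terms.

Multiply the conditional probabilities at each draw: 15/29 · 14/28 · 14/27 · 13/26 = 38220/570024 = 35/522.

35/522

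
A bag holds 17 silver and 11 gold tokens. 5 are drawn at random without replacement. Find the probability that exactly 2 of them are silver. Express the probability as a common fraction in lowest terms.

187/819

The sample space is all 5-subsets of the 28: C(28,5) = 98280.
Selections with exactly 2 silver: choose 2 of the 17 silver and 3 of the 11 gold, C(17,2)·C(11,3) = 136·165 = 22440.
Probability = 22440/98280 = 187/819.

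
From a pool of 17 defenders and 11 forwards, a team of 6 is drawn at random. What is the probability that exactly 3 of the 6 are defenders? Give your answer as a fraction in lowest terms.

Total number of selections: C(28,6) = 376740.
Selections with exactly 3 defenders: choose 3 of the 17 defenders and 3 of the 11 forwards, C(17,3)·C(11,3) = 680·165 = 112200.
Probability = 112200/376740 = 1870/6279.

1870/6279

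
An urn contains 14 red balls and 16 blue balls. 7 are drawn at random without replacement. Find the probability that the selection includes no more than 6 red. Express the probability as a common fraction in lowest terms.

6514/6525

There are C(30,7) = 2035800 ways to choose the 7.
The complement is exactly 7 red: C(14,7)·C(16,0) = 3432.
Probability = 1 − 3432/2035800 = 2032368/2035800 = 6514/6525.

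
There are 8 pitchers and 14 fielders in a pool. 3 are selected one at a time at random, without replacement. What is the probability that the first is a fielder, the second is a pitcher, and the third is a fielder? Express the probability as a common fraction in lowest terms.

Multiply the conditional probabilities at each draw: 14/22 · 8/21 · 13/20 = 1456/9240 = 26/165.

26/165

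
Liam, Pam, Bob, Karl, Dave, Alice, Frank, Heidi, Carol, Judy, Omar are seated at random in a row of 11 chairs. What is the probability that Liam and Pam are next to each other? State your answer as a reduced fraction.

There are 11! = 39916800 arrangements.
Treat Liam and Pam as a block: 10! arrangements of the blocks × 2 orders within the block = 2·3628800 = 7257600.
Probability = 7257600/39916800 = 2/11.

2/11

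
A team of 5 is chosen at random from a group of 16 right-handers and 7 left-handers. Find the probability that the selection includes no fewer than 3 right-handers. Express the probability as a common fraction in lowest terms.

There are C(23,5) = 33649 ways to choose the 5.
Favorable selections (no fewer than 3 right-handers): C(16,3)·C(7,2) + C(16,4)·C(7,1) + C(16,5)·C(7,0) = 11760 + 12740 + 4368 = 28868.
Probability = 28868/33649 = 4124/4807.

4124/4807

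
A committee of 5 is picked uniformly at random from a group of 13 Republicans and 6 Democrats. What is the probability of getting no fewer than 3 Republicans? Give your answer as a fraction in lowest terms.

3289/3876

Total selections: C(19,5) = 11628.
Favorable selections (no fewer than 3 Republicans): C(13,3)·C(6,2) + C(13,4)·C(6,1) + C(13,5)·C(6,0) = 4290 + 4290 + 1287 = 9867.
Probability = 9867/11628 = 3289/3876.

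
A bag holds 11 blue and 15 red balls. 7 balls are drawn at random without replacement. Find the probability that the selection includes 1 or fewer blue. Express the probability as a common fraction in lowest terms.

43/460

There are C(26,7) = 657800 ways to choose the 7.
Favorable selections (1 or fewer blue): C(11,0)·C(15,7) + C(11,1)·C(15,6) = 6435 + 55055 = 61490.
Probability = 61490/657800 = 43/460.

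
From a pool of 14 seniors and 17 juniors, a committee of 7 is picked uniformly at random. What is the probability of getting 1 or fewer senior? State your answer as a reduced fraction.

Total selections: C(31,7) = 2629575.
Favorable selections (1 or fewer senior): C(14,0)·C(17,7) + C(14,1)·C(17,6) = 19448 + 173264 = 192712.
Probability = 192712/2629575 = 14824/202275.

14824/202275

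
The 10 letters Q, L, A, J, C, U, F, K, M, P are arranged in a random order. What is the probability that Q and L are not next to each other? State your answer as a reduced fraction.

4/5

There are 10! = 3628800 arrangements.
Arrangements with Q and L adjacent: 2·9! = 725760.
So not adjacent: 3628800 − 725760 = 2903040, probability 2903040/3628800 = 4/5.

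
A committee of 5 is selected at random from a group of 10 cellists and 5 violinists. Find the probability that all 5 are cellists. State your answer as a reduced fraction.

12/143

There are C(15,5) = 3003 possible selections.
Selections with all cellists: C(10,5) = 252.
Probability = 252/3003 = 12/143.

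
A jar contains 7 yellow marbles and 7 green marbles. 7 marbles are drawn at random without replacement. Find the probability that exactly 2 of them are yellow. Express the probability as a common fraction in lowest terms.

147/1144

Total number of selections: C(14,7) = 3432.
Selections with exactly 2 yellow: choose 2 of the 7 yellow and 5 of the 7 green, C(7,2)·C(7,5) = 21·21 = 441.
Probability = 441/3432 = 147/1144.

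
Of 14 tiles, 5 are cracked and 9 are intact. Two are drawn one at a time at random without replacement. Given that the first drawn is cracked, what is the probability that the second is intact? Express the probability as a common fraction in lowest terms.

9/13

After removing one cracked, 13 remain: 4 cracked and 9 intact.
So the probability the next is intact is 9/13.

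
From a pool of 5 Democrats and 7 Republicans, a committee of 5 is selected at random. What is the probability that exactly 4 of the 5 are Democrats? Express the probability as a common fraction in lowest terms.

There are C(12,5) = 792 ways to choose 5 from 12.
Selections with exactly 4 Democrats: choose 4 of the 5 Democrats and 1 of the 7 Republicans, C(5,4)·C(7,1) = 5·7 = 35.
Probability = 35/792.

35/792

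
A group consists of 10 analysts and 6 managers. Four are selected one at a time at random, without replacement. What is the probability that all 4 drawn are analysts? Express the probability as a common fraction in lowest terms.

Multiply the conditional probabilities at each draw: 10/16 · 9/15 · 8/14 · 7/13 = 5040/43680 = 3/26.

3/26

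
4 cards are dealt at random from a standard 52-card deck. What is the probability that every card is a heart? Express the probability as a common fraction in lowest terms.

11/4165

There are C(52,4) = 270725 possible 4-card hands.
Hands that are all hearts: C(13,4) = 715.
Probability = 715/270725 = 11/4165.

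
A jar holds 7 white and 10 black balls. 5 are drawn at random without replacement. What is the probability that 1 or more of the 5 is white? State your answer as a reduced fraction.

212/221

Total selections: C(17,5) = 6188.
The complement is all 5 are black: C(10,5) = 252.
Probability = 1 − 252/6188 = 5936/6188 = 212/221.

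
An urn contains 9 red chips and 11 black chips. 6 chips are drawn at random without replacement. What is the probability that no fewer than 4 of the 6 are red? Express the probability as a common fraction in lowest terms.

Total selections: C(20,6) = 38760.
Favorable selections (no fewer than 4 red): C(9,4)·C(11,2) + C(9,5)·C(11,1) + C(9,6)·C(11,0) = 6930 + 1386 + 84 = 8400.
Probability = 8400/38760 = 70/323.

70/323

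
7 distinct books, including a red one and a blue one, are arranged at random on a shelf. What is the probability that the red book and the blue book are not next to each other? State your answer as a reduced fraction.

5/7

There are 7! = 5040 arrangements.
Arrangements with the red book and the blue book adjacent: 2·6! = 1440.
So not adjacent: 5040 − 1440 = 3600, probability 3600/5040 = 5/7.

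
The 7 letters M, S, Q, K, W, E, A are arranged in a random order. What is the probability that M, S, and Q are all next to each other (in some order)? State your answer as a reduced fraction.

1/7

There are 7! = 5040 arrangements.
Treat the three as one block: 5! placements × 3! orders within the block = 120·6 = 720.
Probability = 720/5040 = 1/7.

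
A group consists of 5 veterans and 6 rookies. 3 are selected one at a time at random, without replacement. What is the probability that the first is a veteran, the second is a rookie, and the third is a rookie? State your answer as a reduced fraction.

5/33

Multiply the conditional probabilities at each draw: 5/11 · 6/10 · 5/9 = 150/990 = 5/33.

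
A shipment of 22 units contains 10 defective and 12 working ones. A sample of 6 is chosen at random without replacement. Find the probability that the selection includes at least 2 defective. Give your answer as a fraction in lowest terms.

1993/2261

Total selections: C(22,6) = 74613.
Count the complement (fewer than 2 defective): C(10,0)·C(12,6) + C(10,1)·C(12,5) = 924 + 7920 = 8844.
Probability = 1 − 8844/74613 = 65769/74613 = 1993/2261.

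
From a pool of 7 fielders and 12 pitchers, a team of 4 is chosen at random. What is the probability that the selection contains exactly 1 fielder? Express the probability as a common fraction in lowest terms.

Total number of selections: C(19,4) = 3876.
Selections with exactly 1 fielder: choose 1 of the 7 fielders and 3 of the 12 pitchers, C(7,1)·C(12,3) = 7·220 = 1540.
Probability = 1540/3876 = 385/969.

385/969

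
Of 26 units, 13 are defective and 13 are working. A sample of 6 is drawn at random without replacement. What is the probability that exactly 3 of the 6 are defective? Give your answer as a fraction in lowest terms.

286/805

Total number of selections: C(26,6) = 230230.
Selections with exactly 3 defective: choose 3 of the 13 defective and 3 of the 13 working, C(13,3)·C(13,3) = 286·286 = 81796.
Probability = 81796/230230 = 286/805.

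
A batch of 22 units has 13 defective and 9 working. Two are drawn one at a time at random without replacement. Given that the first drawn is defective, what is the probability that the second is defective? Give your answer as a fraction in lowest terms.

4/7

After removing one defective, 21 remain: 12 defective and 9 working.
So the probability the next is defective is 12/21 = 4/7.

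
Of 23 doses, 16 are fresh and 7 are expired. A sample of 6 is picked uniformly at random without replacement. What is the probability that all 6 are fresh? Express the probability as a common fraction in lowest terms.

104/1311

There are C(23,6) = 100947 possible selections.
Selections with all fresh: C(16,6) = 8008.
Probability = 8008/100947 = 104/1311.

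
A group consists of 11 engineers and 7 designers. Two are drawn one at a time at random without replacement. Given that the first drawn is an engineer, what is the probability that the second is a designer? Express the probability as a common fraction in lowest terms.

7/17

After removing one engineer, 17 remain: 10 engineers and 7 designers.
So the probability the next is a designer is 7/17.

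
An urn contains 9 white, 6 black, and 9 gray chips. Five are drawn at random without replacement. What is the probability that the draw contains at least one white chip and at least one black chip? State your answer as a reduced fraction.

There are C(24,5) = 42504 possible draws.
By inclusion-exclusion on the complements, draws missing all white or all black: C(15,5) + C(18,5) − C(9,5) = 3003 + 8568 − 126 = 11445.
So draws with at least one of each: 42504 − 11445 = 31059, probability 31059/42504 = 1479/2024.

1479/2024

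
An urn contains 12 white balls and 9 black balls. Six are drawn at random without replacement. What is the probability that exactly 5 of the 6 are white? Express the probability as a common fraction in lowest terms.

297/2261

There are C(21,6) = 54264 ways to choose 6 from 21.
Selections with exactly 5 white: choose 5 of the 12 white and 1 of the 9 black, C(12,5)·C(9,1) = 792·9 = 7128.
Probability = 7128/54264 = 297/2261.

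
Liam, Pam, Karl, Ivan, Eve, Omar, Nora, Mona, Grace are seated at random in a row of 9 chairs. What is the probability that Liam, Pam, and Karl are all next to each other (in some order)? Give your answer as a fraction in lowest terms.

There are 9! = 362880 arrangements.
Treat the three as one block: 7! placements × 3! orders within the block = 5040·6 = 30240.
Probability = 30240/362880 = 1/12.

1/12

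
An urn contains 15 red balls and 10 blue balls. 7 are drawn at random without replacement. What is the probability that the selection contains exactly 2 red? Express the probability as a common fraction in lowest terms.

1323/24035

There are C(25,7) = 480700 ways to choose 7 from 25.
Selections with exactly 2 red: choose 2 of the 15 red and 5 of the 10 blue, C(15,2)·C(10,5) = 105·252 = 26460.
Probability = 26460/480700 = 1323/24035.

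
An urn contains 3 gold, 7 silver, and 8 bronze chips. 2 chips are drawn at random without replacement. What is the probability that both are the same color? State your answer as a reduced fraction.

There are C(18,2) = 153 ways to draw 2 chips.
All same color: C(3,2) + C(7,2) + C(8,2) = 3 + 21 + 28 = 52.
Probability = 52/153.

52/153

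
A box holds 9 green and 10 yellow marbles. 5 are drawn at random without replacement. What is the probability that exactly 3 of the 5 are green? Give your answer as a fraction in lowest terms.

Total number of selections: C(19,5) = 11628.
Selections with exactly 3 green: choose 3 of the 9 green and 2 of the 10 yellow, C(9,3)·C(10,2) = 84·45 = 3780.
Probability = 3780/11628 = 105/323.

105/323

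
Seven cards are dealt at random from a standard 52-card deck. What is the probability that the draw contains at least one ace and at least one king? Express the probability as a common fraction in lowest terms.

3105873/16723070

There are C(52,7) = 133784560 possible draws.
By inclusion-exclusion on the complements, draws missing all aces or all kings: C(48,7) + C(48,7) − C(44,7) = 73629072 + 73629072 − 38320568 = 108937576.
So draws with at least one of each: 133784560 − 108937576 = 24846984, probability 24846984/133784560 = 3105873/16723070.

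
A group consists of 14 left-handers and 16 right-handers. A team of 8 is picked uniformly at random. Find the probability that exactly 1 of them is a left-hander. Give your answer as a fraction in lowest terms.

The sample space is all 8-subsets of the 30: C(30,8) = 5852925.
Selections with exactly 1 left-hander: choose 1 of the 14 left-handers and 7 of the 16 right-handers, C(14,1)·C(16,7) = 14·11440 = 160160.
Probability = 160160/5852925 = 2464/90045.

2464/90045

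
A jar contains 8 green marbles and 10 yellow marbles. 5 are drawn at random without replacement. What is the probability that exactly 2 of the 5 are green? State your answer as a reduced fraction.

20/51

The sample space is all 5-subsets of the 18: C(18,5) = 8568.
Selections with exactly 2 green: choose 2 of the 8 green and 3 of the 10 yellow, C(8,2)·C(10,3) = 28·120 = 3360.
Probability = 3360/8568 = 20/51.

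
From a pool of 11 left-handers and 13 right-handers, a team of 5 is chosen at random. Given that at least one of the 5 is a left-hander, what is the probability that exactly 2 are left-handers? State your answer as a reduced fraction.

1430/3747

Work in counts. Selections with at least one left-hander: C(24,5) − C(13,5) = 42504 − 1287 = 41217.
Of those, selections where exactly 2 are left-handers: C(11,2)·C(13,3) = 55·286 = 15730.
Conditional probability = 15730/41217 = 1430/3747.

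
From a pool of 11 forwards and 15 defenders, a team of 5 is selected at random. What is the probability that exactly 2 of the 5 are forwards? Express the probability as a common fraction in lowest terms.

There are C(26,5) = 65780 ways to choose 5 from 26.
Selections with exactly 2 forwards: choose 2 of the 11 forwards and 3 of the 15 defenders, C(11,2)·C(15,3) = 55·455 = 25025.
Probability = 25025/65780 = 35/92.

35/92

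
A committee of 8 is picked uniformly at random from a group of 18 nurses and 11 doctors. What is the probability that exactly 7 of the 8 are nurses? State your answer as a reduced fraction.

There are C(29,8) = 4292145 ways to choose 8 from 29.
Selections with exactly 7 nurses: choose 7 of the 18 nurses and 1 of the 11 doctors, C(18,7)·C(11,1) = 31824·11 = 350064.
Probability = 350064/4292145 = 272/3335.

272/3335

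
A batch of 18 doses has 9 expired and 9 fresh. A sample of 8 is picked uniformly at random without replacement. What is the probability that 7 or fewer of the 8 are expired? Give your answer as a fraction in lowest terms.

4861/4862

There are C(18,8) = 43758 ways to choose the 8.
The complement is exactly 8 expired: C(9,8)·C(9,0) = 9.
Probability = 1 − 9/43758 = 43749/43758 = 4861/4862.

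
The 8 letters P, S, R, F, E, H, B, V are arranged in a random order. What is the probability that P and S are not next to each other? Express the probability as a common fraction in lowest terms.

3/4

There are 8! = 40320 arrangements.
Arrangements with P and S adjacent: 2·7! = 10080.
So not adjacent: 40320 − 10080 = 30240, probability 30240/40320 = 3/4.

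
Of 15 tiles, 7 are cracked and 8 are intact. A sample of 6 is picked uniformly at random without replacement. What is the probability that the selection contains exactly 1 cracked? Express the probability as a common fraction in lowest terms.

There are C(15,6) = 5005 ways to choose 6 from 15.
Selections with exactly 1 cracked: choose 1 of the 7 cracked and 5 of the 8 intact, C(7,1)·C(8,5) = 7·56 = 392.
Probability = 392/5005 = 56/715.

56/715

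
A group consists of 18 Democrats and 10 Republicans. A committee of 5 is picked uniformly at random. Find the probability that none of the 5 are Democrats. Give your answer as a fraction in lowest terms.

1/390

There are C(28,5) = 98280 possible selections.
Selections with no Democrats (all Republicans): C(10,5) = 252.
Probability = 252/98280 = 1/390.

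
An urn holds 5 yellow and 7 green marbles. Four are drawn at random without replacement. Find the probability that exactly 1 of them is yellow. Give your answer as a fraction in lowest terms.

There are C(12,4) = 495 ways to choose 4 from 12.
Selections with exactly 1 yellow: choose 1 of the 5 yellow and 3 of the 7 green, C(5,1)·C(7,3) = 5·35 = 175.
Probability = 175/495 = 35/99.

35/99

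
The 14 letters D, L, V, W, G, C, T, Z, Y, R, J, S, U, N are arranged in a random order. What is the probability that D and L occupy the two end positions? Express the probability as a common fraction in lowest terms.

There are 14! = 87178291200 arrangements.
Place D and L at the ends in 2 ways, arrange the remaining 12 in 12! = 479001600 ways: 2·479001600 = 958003200.
Probability = 958003200/87178291200 = 1/91.

1/91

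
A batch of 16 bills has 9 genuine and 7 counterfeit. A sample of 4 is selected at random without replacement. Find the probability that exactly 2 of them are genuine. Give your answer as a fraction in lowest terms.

27/65

Total number of selections: C(16,4) = 1820.
Selections with exactly 2 genuine: choose 2 of the 9 genuine and 2 of the 7 counterfeit, C(9,2)·C(7,2) = 36·21 = 756.
Probability = 756/1820 = 27/65.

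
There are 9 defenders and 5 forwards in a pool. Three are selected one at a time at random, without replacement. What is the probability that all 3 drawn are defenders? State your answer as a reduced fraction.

Multiply the conditional probabilities at each draw: 9/14 · 8/13 · 7/12 = 504/2184 = 3/13.

3/13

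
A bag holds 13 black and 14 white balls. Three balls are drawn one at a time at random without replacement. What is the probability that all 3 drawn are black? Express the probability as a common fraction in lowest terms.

Multiply the conditional probabilities at each draw: 13/27 · 12/26 · 11/25 = 1716/17550 = 22/225.

22/225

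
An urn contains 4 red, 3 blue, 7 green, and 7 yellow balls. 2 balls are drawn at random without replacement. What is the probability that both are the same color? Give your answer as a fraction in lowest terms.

There are C(21,2) = 210 ways to draw 2 balls.
All same color: C(4,2) + C(3,2) + C(7,2) + C(7,2) = 6 + 3 + 21 + 21 = 51.
Probability = 51/210 = 17/70.

17/70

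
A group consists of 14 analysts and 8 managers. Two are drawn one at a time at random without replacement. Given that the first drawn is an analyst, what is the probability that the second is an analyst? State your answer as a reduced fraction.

13/21

After removing one analyst, 21 remain: 13 analysts and 8 managers.
So the probability the next is an analyst is 13/21.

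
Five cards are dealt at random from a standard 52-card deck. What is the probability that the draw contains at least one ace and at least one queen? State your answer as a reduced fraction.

There are C(52,5) = 2598960 possible draws.
By inclusion-exclusion on the complements, draws missing all aces or all queens: C(48,5) + C(48,5) − C(44,5) = 1712304 + 1712304 − 1086008 = 2338600.
So draws with at least one of each: 2598960 − 2338600 = 260360, probability 260360/2598960 = 6509/64974.

6509/64974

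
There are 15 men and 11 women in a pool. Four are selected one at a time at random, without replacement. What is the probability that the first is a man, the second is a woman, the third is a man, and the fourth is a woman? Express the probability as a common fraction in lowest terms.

77/1196

Multiply the conditional probabilities at each draw: 15/26 · 11/25 · 14/24 · 10/23 = 23100/358800 = 77/1196.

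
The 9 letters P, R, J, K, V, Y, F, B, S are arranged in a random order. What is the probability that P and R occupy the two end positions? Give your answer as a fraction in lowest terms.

1/36

There are 9! = 362880 arrangements.
Place P and R at the ends in 2 ways, arrange the remaining 7 in 7! = 5040 ways: 2·5040 = 10080.
Probability = 10080/362880 = 1/36.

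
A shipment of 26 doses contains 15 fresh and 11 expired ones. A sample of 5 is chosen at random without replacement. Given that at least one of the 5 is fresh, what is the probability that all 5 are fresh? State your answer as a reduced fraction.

273/5938

Work in counts. Selections with at least one fresh: C(26,5) − C(11,5) = 65780 − 462 = 65318.
Of those, selections where all 5 are fresh: C(15,5) = 3003.
Conditional probability = 3003/65318 = 273/5938.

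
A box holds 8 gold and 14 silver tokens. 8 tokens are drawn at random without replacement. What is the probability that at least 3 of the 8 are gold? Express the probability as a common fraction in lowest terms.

There are C(22,8) = 319770 ways to choose the 8.
Count the complement (fewer than 3 gold): C(8,0)·C(14,8) + C(8,1)·C(14,7) + C(8,2)·C(14,6) = 3003 + 27456 + 84084 = 114543.
Probability = 1 − 114543/319770 = 205227/319770 = 2073/3230.

2073/3230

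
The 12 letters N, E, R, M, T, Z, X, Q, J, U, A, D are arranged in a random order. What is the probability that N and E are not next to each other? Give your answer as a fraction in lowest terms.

There are 12! = 479001600 arrangements.
Arrangements with N and E adjacent: 2·11! = 79833600.
So not adjacent: 479001600 − 79833600 = 399168000, probability 399168000/479001600 = 5/6.

5/6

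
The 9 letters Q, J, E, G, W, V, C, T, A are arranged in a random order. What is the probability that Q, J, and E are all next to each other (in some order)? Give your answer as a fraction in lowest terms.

1/12

There are 9! = 362880 arrangements.
Treat the three as one block: 7! placements × 3! orders within the block = 5040·6 = 30240.
Probability = 30240/362880 = 1/12.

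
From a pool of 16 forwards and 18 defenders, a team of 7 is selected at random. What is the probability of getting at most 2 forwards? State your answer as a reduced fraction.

4989/19778

There are C(34,7) = 5379616 ways to choose the 7.
Favorable selections (at most 2 forwards): C(16,0)·C(18,7) + C(16,1)·C(18,6) + C(16,2)·C(18,5) = 31824 + 297024 + 1028160 = 1357008.
Probability = 1357008/5379616 = 4989/19778.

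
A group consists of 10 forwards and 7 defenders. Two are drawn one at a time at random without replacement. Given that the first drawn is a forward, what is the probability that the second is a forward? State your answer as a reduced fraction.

9/16

After removing one forward, 16 remain: 9 forwards and 7 defenders.
So the probability the next is a forward is 9/16.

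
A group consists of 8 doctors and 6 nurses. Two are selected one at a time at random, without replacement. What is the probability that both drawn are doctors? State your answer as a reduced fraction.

4/13

Multiply the conditional probabilities at each draw: 8/14 · 7/13 = 56/182 = 4/13.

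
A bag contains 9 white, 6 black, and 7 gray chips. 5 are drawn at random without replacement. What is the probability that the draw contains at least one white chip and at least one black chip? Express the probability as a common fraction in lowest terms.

1150/1463

There are C(22,5) = 26334 possible draws.
By inclusion-exclusion on the complements, draws missing all white or all black: C(13,5) + C(16,5) − C(7,5) = 1287 + 4368 − 21 = 5634.
So draws with at least one of each: 26334 − 5634 = 20700, probability 20700/26334 = 1150/1463.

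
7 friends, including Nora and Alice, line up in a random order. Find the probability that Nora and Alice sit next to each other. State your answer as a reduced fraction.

2/7

There are 7! = 5040 arrangements.
Treat Nora and Alice as a block: 6! arrangements of the blocks × 2 orders within the block = 2·720 = 1440.
Probability = 1440/5040 = 2/7.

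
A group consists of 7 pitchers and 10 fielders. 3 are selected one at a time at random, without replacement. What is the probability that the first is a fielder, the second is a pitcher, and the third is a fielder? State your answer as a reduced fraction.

Multiply the conditional probabilities at each draw: 10/17 · 7/16 · 9/15 = 630/4080 = 21/136.

21/136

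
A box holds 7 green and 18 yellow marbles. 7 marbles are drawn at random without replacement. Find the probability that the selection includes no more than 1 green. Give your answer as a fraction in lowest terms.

40443/120175

Total selections: C(25,7) = 480700.
Favorable selections (no more than 1 green): C(7,0)·C(18,7) + C(7,1)·C(18,6) = 31824 + 129948 = 161772.
Probability = 161772/480700 = 40443/120175.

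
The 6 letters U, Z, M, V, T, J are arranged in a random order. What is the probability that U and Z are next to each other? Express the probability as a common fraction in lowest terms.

There are 6! = 720 arrangements.
Treat U and Z as a block: 5! arrangements of the blocks × 2 orders within the block = 2·120 = 240.
Probability = 240/720 = 1/3.

1/3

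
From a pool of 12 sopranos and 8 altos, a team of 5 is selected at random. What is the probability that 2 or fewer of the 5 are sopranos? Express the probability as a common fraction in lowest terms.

287/969

There are C(20,5) = 15504 ways to choose the 5.
Favorable selections (2 or fewer sopranos): C(12,0)·C(8,5) + C(12,1)·C(8,4) + C(12,2)·C(8,3) = 56 + 840 + 3696 = 4592.
Probability = 4592/15504 = 287/969.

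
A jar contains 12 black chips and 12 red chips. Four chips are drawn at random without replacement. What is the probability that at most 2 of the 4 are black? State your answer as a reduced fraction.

There are C(24,4) = 10626 ways to choose the 4.
Count the complement (more than 2 black): C(12,3)·C(12,1) + C(12,4)·C(12,0) = 2640 + 495 = 3135.
Probability = 1 − 3135/10626 = 7491/10626 = 227/322.

227/322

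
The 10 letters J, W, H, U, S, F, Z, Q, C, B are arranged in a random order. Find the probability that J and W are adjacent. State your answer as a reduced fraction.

There are 10! = 3628800 arrangements.
Treat J and W as a block: 9! arrangements of the blocks × 2 orders within the block = 2·362880 = 725760.
Probability = 725760/3628800 = 1/5.

1/5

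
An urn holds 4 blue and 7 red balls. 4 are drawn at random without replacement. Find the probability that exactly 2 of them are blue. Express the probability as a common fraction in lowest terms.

The sample space is all 4-subsets of the 11: C(11,4) = 330.
Selections with exactly 2 blue: choose 2 of the 4 blue and 2 of the 7 red, C(4,2)·C(7,2) = 6·21 = 126.
Probability = 126/330 = 21/55.

21/55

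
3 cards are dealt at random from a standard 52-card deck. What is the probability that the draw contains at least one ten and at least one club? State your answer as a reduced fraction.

There are C(52,3) = 22100 possible draws.
By inclusion-exclusion on the complements, draws missing all tens or all clubs: C(48,3) + C(39,3) − C(36,3) = 17296 + 9139 − 7140 = 19295.
So draws with at least one of each: 22100 − 19295 = 2805, probability 2805/22100 = 33/260.

33/260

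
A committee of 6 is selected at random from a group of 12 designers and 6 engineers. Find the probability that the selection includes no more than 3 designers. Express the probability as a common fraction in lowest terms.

1821/6188

There are C(18,6) = 18564 ways to choose the 6.
Count the complement (more than 3 designers): C(12,4)·C(6,2) + C(12,5)·C(6,1) + C(12,6)·C(6,0) = 7425 + 4752 + 924 = 13101.
Probability = 1 − 13101/18564 = 5463/18564 = 1821/6188.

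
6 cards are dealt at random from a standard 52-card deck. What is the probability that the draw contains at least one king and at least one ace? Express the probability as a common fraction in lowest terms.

There are C(52,6) = 20358520 possible draws.
By inclusion-exclusion on the complements, draws missing all kings or all aces: C(48,6) + C(48,6) − C(44,6) = 12271512 + 12271512 − 7059052 = 17483972.
So draws with at least one of each: 20358520 − 17483972 = 2874548, probability 2874548/20358520 = 718637/5089630.

718637/5089630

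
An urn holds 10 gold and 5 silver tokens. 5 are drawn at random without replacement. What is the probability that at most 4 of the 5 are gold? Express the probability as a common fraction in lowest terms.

131/143

There are C(15,5) = 3003 ways to choose the 5.
Favorable selections (at most 4 gold): C(10,0)·C(5,5) + C(10,1)·C(5,4) + C(10,2)·C(5,3) + C(10,3)·C(5,2) + C(10,4)·C(5,1) = 1 + 50 + 450 + 1200 + 1050 = 2751.
Probability = 2751/3003 = 131/143.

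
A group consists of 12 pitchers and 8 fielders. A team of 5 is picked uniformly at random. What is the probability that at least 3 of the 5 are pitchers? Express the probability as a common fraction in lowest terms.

Total selections: C(20,5) = 15504.
Favorable selections (at least 3 pitchers): C(12,3)·C(8,2) + C(12,4)·C(8,1) + C(12,5)·C(8,0) = 6160 + 3960 + 792 = 10912.
Probability = 10912/15504 = 682/969.

682/969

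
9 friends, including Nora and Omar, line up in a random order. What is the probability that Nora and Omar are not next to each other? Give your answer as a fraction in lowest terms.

There are 9! = 362880 arrangements.
Arrangements with Nora and Omar adjacent: 2·8! = 80640.
So not adjacent: 362880 − 80640 = 282240, probability 282240/362880 = 7/9.

7/9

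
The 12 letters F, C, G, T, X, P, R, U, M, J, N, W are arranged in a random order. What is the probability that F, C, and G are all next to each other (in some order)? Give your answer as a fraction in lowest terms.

1/22

There are 12! = 479001600 arrangements.
Treat the three as one block: 10! placements × 3! orders within the block = 3628800·6 = 21772800.
Probability = 21772800/479001600 = 1/22.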